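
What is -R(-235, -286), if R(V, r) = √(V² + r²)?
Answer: -√137021 ≈ -370.16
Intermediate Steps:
-R(-235, -286) = -√((-235)² + (-286)²) = -√(55225 + 81796) = -√137021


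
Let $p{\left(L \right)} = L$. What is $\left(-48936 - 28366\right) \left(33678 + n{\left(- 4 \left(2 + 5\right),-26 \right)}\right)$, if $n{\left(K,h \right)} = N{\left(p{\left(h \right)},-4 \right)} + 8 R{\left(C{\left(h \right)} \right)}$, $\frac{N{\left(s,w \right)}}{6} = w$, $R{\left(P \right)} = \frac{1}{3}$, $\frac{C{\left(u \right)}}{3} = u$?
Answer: $- \frac{7805182940}{3} \approx -2.6017 \cdot 10^{9}$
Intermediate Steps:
$C{\left(u \right)} = 3 u$
$R{\left(P \right)} = \frac{1}{3}$
$N{\left(s,w \right)} = 6 w$
$n{\left(K,h \right)} = - \frac{64}{3}$ ($n{\left(K,h \right)} = 6 \left(-4\right) + 8 \cdot \frac{1}{3} = -24 + \frac{8}{3} = - \frac{64}{3}$)
$\left(-48936 - 28366\right) \left(33678 + n{\left(- 4 \left(2 + 5\right),-26 \right)}\right) = \left(-48936 - 28366\right) \left(33678 - \frac{64}{3}\right) = \left(-48936 - 28366\right) \frac{100970}{3} = \left(-77302\right) \frac{100970}{3} = - \frac{7805182940}{3}$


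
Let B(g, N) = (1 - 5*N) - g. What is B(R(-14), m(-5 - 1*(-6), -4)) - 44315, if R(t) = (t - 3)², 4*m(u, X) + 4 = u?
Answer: -178397/4 ≈ -44599.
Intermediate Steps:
m(u, X) = -1 + u/4
R(t) = (-3 + t)²
B(g, N) = 1 - g - 5*N
B(R(-14), m(-5 - 1*(-6), -4)) - 44315 = (1 - (-3 - 14)² - 5*(-1 + (-5 - 1*(-6))/4)) - 44315 = (1 - 1*(-17)² - 5*(-1 + (-5 + 6)/4)) - 44315 = (1 - 1*289 - 5*(-1 + (¼)*1)) - 44315 = (1 - 289 - 5*(-1 + ¼)) - 44315 = (1 - 289 - 5*(-¾)) - 44315 = (1 - 289 + 15/4) - 44315 = -1137/4 - 44315 = -178397/4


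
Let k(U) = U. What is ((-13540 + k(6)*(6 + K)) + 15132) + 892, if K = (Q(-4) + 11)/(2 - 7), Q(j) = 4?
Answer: 2502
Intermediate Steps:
K = -3 (K = (4 + 11)/(2 - 7) = 15/(-5) = 15*(-1/5) = -3)
((-13540 + k(6)*(6 + K)) + 15132) + 892 = ((-13540 + 6*(6 - 3)) + 15132) + 892 = ((-13540 + 6*3) + 15132) + 892 = ((-13540 + 18) + 15132) + 892 = (-13522 + 15132) + 892 = 1610 + 892 = 2502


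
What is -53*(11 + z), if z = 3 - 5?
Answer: -477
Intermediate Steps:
z = -2
-53*(11 + z) = -53*(11 - 2) = -53*9 = -477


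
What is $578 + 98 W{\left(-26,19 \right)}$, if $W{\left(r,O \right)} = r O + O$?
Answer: $-45972$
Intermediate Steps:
$W{\left(r,O \right)} = O + O r$ ($W{\left(r,O \right)} = O r + O = O + O r$)
$578 + 98 W{\left(-26,19 \right)} = 578 + 98 \cdot 19 \left(1 - 26\right) = 578 + 98 \cdot 19 \left(-25\right) = 578 + 98 \left(-475\right) = 578 - 46550 = -45972$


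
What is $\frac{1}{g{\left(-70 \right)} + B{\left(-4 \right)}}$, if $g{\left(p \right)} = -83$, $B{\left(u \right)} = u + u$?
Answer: $- \frac{1}{91} \approx -0.010989$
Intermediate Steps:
$B{\left(u \right)} = 2 u$
$\frac{1}{g{\left(-70 \right)} + B{\left(-4 \right)}} = \frac{1}{-83 + 2 \left(-4\right)} = \frac{1}{-83 - 8} = \frac{1}{-91} = - \frac{1}{91}$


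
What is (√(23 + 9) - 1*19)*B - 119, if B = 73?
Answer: -1506 + 292*√2 ≈ -1093.0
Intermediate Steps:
(√(23 + 9) - 1*19)*B - 119 = (√(23 + 9) - 1*19)*73 - 119 = (√32 - 19)*73 - 119 = (4*√2 - 19)*73 - 119 = (-19 + 4*√2)*73 - 119 = (-1387 + 292*√2) - 119 = -1506 + 292*√2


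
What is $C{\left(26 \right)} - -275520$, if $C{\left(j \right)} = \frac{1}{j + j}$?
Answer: $\frac{14327041}{52} \approx 2.7552 \cdot 10^{5}$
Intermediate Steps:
$C{\left(j \right)} = \frac{1}{2 j}$
$C{\left(26 \right)} - -275520 = \frac{1}{2 \cdot 26} - -275520 = \frac{1}{2} \cdot \frac{1}{26} + 275520 = \frac{1}{52} + 275520 = \frac{14327041}{52}$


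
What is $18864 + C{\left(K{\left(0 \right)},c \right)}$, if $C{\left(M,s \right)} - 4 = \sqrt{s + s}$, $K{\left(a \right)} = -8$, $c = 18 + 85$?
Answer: $18868 + \sqrt{206} \approx 18882.0$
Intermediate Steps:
$c = 103$
$C{\left(M,s \right)} = 4 + \sqrt{2} \sqrt{s}$ ($C{\left(M,s \right)} = 4 + \sqrt{s + s} = 4 + \sqrt{2 s} = 4 + \sqrt{2} \sqrt{s}$)
$18864 + C{\left(K{\left(0 \right)},c \right)} = 18864 + \left(4 + \sqrt{2} \sqrt{103}\right) = 18864 + \left(4 + \sqrt{206}\right) = 18868 + \sqrt{206}$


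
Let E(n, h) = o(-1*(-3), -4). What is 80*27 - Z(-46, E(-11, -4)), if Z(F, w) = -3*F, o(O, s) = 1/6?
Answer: 2022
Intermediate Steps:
o(O, s) = ⅙
E(n, h) = ⅙
80*27 - Z(-46, E(-11, -4)) = 80*27 - (-3)*(-46) = 2160 - 1*138 = 2160 - 138 = 2022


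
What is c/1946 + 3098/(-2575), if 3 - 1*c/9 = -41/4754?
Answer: -28329005807/23822056300 ≈ -1.1892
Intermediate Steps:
c = 128727/4754 (c = 27 - (-369)/4754 = 27 - 9*(-41/4754) = 27 + 369/4754 = 128727/4754 ≈ 27.078)
c/1946 + 3098/(-2575) = (128727/4754)/1946 + 3098/(-2575) = (128727/4754)*(1/1946) + 3098*(-1/2575) = 128727/9251284 - 3098/2575 = -28329005807/23822056300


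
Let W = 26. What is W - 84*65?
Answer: -5434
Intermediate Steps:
W - 84*65 = 26 - 84*65 = 26 - 5460 = -5434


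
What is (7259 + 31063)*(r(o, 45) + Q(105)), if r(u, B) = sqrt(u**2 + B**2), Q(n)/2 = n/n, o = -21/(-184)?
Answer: 76644 + 57483*sqrt(7617649)/92 ≈ 1.8011e+6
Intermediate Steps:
o = 21/184 (o = -21*(-1/184) = 21/184 ≈ 0.11413)
Q(n) = 2 (Q(n) = 2*(n/n) = 2*1 = 2)
r(u, B) = sqrt(B**2 + u**2)
(7259 + 31063)*(r(o, 45) + Q(105)) = (7259 + 31063)*(sqrt(45**2 + (21/184)**2) + 2) = 38322*(sqrt(2025 + 441/33856) + 2) = 38322*(sqrt(68558841/33856) + 2) = 38322*(3*sqrt(7617649)/184 + 2) = 38322*(2 + 3*sqrt(7617649)/184) = 76644 + 57483*sqrt(7617649)/92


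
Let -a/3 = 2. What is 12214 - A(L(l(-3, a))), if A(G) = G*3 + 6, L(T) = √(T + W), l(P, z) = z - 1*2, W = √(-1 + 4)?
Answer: 12208 - 3*√(-8 + √3) ≈ 12208.0 - 7.5108*I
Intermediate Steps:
a = -6 (a = -3*2 = -6)
W = √3 ≈ 1.7320
l(P, z) = -2 + z (l(P, z) = z - 2 = -2 + z)
L(T) = √(T + √3)
A(G) = 6 + 3*G (A(G) = 3*G + 6 = 6 + 3*G)
12214 - A(L(l(-3, a))) = 12214 - (6 + 3*√((-2 - 6) + √3)) = 12214 - (6 + 3*√(-8 + √3)) = 12214 + (-6 - 3*√(-8 + √3)) = 12208 - 3*√(-8 + √3)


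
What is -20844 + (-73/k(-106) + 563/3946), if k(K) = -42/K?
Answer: -1742514155/82866 ≈ -21028.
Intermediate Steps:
-20844 + (-73/k(-106) + 563/3946) = -20844 + (-73/((-42/(-106))) + 563/3946) = -20844 + (-73/((-42*(-1/106))) + 563*(1/3946)) = -20844 + (-73/21/53 + 563/3946) = -20844 + (-73*53/21 + 563/3946) = -20844 + (-3869/21 + 563/3946) = -20844 - 15255251/82866 = -1742514155/82866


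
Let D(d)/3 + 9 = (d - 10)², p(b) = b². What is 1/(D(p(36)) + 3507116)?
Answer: 1/8468477 ≈ 1.1808e-7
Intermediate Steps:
D(d) = -27 + 3*(-10 + d)² (D(d) = -27 + 3*(d - 10)² = -27 + 3*(-10 + d)²)
1/(D(p(36)) + 3507116) = 1/((-27 + 3*(-10 + 36²)²) + 3507116) = 1/((-27 + 3*(-10 + 1296)²) + 3507116) = 1/((-27 + 3*1286²) + 3507116) = 1/((-27 + 3*1653796) + 3507116) = 1/((-27 + 4961388) + 3507116) = 1/(4961361 + 3507116) = 1/8468477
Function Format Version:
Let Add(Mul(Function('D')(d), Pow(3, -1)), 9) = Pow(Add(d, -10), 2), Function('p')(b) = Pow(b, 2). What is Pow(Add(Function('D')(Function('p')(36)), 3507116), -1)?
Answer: Rational(1, 8468477) ≈ 1.1808e-7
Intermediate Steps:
Function('D')(d) = Add(-27, Mul(3, Pow(Add(-10, d), 2))) (Function('D')(d) = Add(-27, Mul(3, Pow(Add(d, -10), 2))) = Add(-27, Mul(3, Pow(Add(-10, d), 2))))
Pow(Add(Function('D')(Function('p')(36)), 3507116), -1) = Pow(Add(Add(-27, Mul(3, Pow(Add(-10, Pow(36, 2)), 2))), 3507116), -1) = Pow(Add(Add(-27, Mul(3, Pow(Add(-10, 1296), 2))), 3507116), -1) = Pow(Add(Add(-27, Mul(3, Pow(1286, 2))), 3507116), -1) = Pow(Add(Add(-27, Mul(3, 1653796)), 3507116), -1) = Pow(Add(Add(-27, 4961388), 3507116), -1) = Pow(Add(4961361, 3507116), -1) = Pow(8468477, -1) = Rational(1, 8468477)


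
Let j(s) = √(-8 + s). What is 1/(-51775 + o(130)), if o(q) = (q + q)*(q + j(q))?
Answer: -719/12594137 - 52*√122/62970685 ≈ -6.6211e-5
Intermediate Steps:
o(q) = 2*q*(q + √(-8 + q)) (o(q) = (q + q)*(q + √(-8 + q)) = (2*q)*(q + √(-8 + q)) = 2*q*(q + √(-8 + q)))
1/(-51775 + o(130)) = 1/(-51775 + 2*130*(130 + √(-8 + 130))) = 1/(-51775 + 2*130*(130 + √122)) = 1/(-51775 + (33800 + 260*√122)) = 1/(-17975 + 260*√122)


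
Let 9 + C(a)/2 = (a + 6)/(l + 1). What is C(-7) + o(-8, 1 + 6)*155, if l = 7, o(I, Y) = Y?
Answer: 4267/4 ≈ 1066.8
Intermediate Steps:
C(a) = -33/2 + a/4 (C(a) = -18 + 2*((a + 6)/(7 + 1)) = -18 + 2*((6 + a)/8) = -18 + 2*((6 + a)*(1/8)) = -18 + 2*(3/4 + a/8) = -18 + (3/2 + a/4) = -33/2 + a/4)
C(-7) + o(-8, 1 + 6)*155 = (-33/2 + (1/4)*(-7)) + (1 + 6)*155 = (-33/2 - 7/4) + 7*155 = -73/4 + 1085 = 4267/4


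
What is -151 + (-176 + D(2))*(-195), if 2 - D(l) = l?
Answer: 34169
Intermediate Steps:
D(l) = 2 - l
-151 + (-176 + D(2))*(-195) = -151 + (-176 + (2 - 1*2))*(-195) = -151 + (-176 + (2 - 2))*(-195) = -151 + (-176 + 0)*(-195) = -151 - 176*(-195) = -151 + 34320 = 34169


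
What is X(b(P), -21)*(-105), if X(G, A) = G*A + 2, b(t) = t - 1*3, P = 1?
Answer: -4620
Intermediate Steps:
b(t) = -3 + t (b(t) = t - 3 = -3 + t)
X(G, A) = 2 + A*G (X(G, A) = A*G + 2 = 2 + A*G)
X(b(P), -21)*(-105) = (2 - 21*(-3 + 1))*(-105) = (2 - 21*(-2))*(-105) = (2 + 42)*(-105) = 44*(-105) = -4620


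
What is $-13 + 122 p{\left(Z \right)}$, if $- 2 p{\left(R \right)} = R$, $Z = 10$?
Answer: $-623$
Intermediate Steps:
$p{\left(R \right)} = - \frac{R}{2}$
$-13 + 122 p{\left(Z \right)} = -13 + 122 \left(\left(- \frac{1}{2}\right) 10\right) = -13 + 122 \left(-5\right) = -13 - 610 = -623$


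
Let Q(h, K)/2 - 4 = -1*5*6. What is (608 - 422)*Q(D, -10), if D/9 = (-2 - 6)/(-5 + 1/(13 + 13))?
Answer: -9672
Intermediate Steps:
D = 624/43 (D = 9*((-2 - 6)/(-5 + 1/(13 + 13))) = 9*(-8/(-5 + 1/26)) = 9*(-8/(-129/26)) = 9*(-8*(-26/129)) = 9*(208/129) = 624/43 ≈ 14.512)
Q(h, K) = -52 (Q(h, K) = 8 + 2*(-1*5*6) = 8 + 2*(-5*6) = 8 + 2*(-30) = 8 - 60 = -52)
(608 - 422)*Q(D, -10) = (608 - 422)*(-52) = 186*(-52) = -9672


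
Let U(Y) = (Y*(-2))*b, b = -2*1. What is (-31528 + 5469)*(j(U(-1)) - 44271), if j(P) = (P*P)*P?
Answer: 1155325765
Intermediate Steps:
b = -2
U(Y) = 4*Y (U(Y) = (Y*(-2))*(-2) = -2*Y*(-2) = 4*Y)
j(P) = P³ (j(P) = P²*P = P³)
(-31528 + 5469)*(j(U(-1)) - 44271) = (-31528 + 5469)*((4*(-1))³ - 44271) = -26059*((-4)³ - 44271) = -26059*(-64 - 44271) = -26059*(-44335) = 1155325765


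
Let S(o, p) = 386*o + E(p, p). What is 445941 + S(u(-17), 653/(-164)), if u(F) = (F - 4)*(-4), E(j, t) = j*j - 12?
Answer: 12866208697/26896 ≈ 4.7837e+5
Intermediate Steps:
E(j, t) = -12 + j**2 (E(j, t) = j**2 - 12 = -12 + j**2)
u(F) = 16 - 4*F (u(F) = (-4 + F)*(-4) = 16 - 4*F)
S(o, p) = -12 + p**2 + 386*o (S(o, p) = 386*o + (-12 + p**2) = -12 + p**2 + 386*o)
445941 + S(u(-17), 653/(-164)) = 445941 + (-12 + (653/(-164))**2 + 386*(16 - 4*(-17))) = 445941 + (-12 + (653*(-1/164))**2 + 386*(16 + 68)) = 445941 + (-12 + (-653/164)**2 + 386*84) = 445941 + (-12 + 426409/26896 + 32424) = 445941 + 872179561/26896 = 12866208697/26896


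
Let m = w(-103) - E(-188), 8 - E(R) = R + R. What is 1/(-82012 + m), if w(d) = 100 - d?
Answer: -1/82193 ≈ -1.2166e-5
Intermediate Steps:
E(R) = 8 - 2*R (E(R) = 8 - (R + R) = 8 - 2*R)
m = -181 (m = (100 - 1*(-103)) - (8 - 2*(-188)) = (100 + 103) - (8 + 376) = 203 - 1*384 = 203 - 384 = -181)
1/(-82012 + m) = 1/(-82012 - 181) = 1/(-82193) = -1/82193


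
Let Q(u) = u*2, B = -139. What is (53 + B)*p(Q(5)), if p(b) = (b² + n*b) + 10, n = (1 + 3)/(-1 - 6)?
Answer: -62780/7 ≈ -8968.6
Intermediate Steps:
Q(u) = 2*u
n = -4/7 (n = 4/(-7) = 4*(-⅐) = -4/7 ≈ -0.57143)
p(b) = 10 + b² - 4*b/7 (p(b) = (b² - 4*b/7) + 10 = 10 + b² - 4*b/7)
(53 + B)*p(Q(5)) = (53 - 139)*(10 + (2*5)² - 8*5/7) = -86*(10 + 10² - 4/7*10) = -86*(10 + 100 - 40/7) = -86*730/7 = -62780/7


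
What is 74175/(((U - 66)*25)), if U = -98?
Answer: -2967/164 ≈ -18.091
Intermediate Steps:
74175/(((U - 66)*25)) = 74175/(((-98 - 66)*25)) = 74175/((-164*25)) = 74175/(-4100) = 74175*(-1/4100) = -2967/164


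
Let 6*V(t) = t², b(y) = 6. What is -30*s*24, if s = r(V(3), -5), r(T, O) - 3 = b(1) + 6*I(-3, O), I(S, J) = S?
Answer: 6480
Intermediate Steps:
V(t) = t²/6
r(T, O) = -9 (r(T, O) = 3 + (6 + 6*(-3)) = 3 + (6 - 18) = 3 - 12 = -9)
s = -9
-30*s*24 = -30*(-9)*24 = 270*24 = 6480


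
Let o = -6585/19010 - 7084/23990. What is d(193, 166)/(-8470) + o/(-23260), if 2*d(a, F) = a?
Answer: -10211663758557/898473941087800 ≈ -0.011366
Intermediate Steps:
o = -29264099/45604990 (o = -6585*1/19010 - 7084*1/23990 = -1317/3802 - 3542/11995 = -29264099/45604990 ≈ -0.64169)
d(a, F) = a/2
d(193, 166)/(-8470) + o/(-23260) = ((½)*193)/(-8470) - 29264099/45604990/(-23260) = (193/2)*(-1/8470) - 29264099/45604990*(-1/23260) = -193/16940 + 29264099/1060772067400 = -10211663758557/898473941087800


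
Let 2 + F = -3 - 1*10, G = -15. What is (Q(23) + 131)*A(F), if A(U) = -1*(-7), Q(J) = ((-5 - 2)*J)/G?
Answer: 14882/15 ≈ 992.13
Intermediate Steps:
Q(J) = 7*J/15 (Q(J) = ((-5 - 2)*J)/(-15) = -7*J*(-1/15) = 7*J/15)
F = -15 (F = -2 + (-3 - 1*10) = -2 + (-3 - 10) = -2 - 13 = -15)
A(U) = 7
(Q(23) + 131)*A(F) = ((7/15)*23 + 131)*7 = (161/15 + 131)*7 = (2126/15)*7 = 14882/15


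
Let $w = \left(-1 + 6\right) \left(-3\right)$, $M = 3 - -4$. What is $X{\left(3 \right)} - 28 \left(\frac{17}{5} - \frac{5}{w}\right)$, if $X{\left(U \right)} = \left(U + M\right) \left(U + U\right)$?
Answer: $- \frac{668}{15} \approx -44.533$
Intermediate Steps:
$M = 7$ ($M = 3 + 4 = 7$)
$X{\left(U \right)} = 2 U \left(7 + U\right)$ ($X{\left(U \right)} = \left(U + 7\right) \left(U + U\right) = \left(7 + U\right) 2 U = 2 U \left(7 + U\right)$)
$w = -15$ ($w = 5 \left(-3\right) = -15$)
$X{\left(3 \right)} - 28 \left(\frac{17}{5} - \frac{5}{w}\right) = 2 \cdot 3 \left(7 + 3\right) - 28 \left(\frac{17}{5} - \frac{5}{-15}\right) = 2 \cdot 3 \cdot 10 - 28 \left(17 \cdot \frac{1}{5} - - \frac{1}{3}\right) = 60 - 28 \left(\frac{17}{5} + \frac{1}{3}\right) = 60 - \frac{1568}{15} = - \frac{668}{15}$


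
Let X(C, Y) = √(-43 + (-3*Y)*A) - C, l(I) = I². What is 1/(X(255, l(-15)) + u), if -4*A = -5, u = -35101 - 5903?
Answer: -165036/6809223871 - 2*I*√3547/6809223871 ≈ -2.4237e-5 - 1.7493e-8*I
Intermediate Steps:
u = -41004
A = 5/4 (A = -¼*(-5) = 5/4 ≈ 1.2500)
X(C, Y) = √(-43 - 15*Y/4) - C (X(C, Y) = √(-43 - 3*Y*(5/4)) - C = √(-43 - 15*Y/4) - C)
1/(X(255, l(-15)) + u) = 1/((√(-172 - 15*(-15)²)/2 - 1*255) - 41004) = 1/((√(-172 - 15*225)/2 - 255) - 41004) = 1/((√(-172 - 3375)/2 - 255) - 41004) = 1/((√(-3547)/2 - 255) - 41004) = 1/(((I*√3547)/2 - 255) - 41004) = 1/((I*√3547/2 - 255) - 41004) = 1/((-255 + I*√3547/2) - 41004) = 1/(-41259 + I*√3547/2)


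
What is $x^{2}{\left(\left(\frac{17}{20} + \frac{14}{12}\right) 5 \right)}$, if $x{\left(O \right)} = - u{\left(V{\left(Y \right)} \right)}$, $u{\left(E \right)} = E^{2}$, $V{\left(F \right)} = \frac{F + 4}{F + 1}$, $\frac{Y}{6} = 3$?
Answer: $\frac{234256}{130321} \approx 1.7975$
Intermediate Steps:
$Y = 18$ ($Y = 6 \cdot 3 = 18$)
$V{\left(F \right)} = \frac{4 + F}{1 + F}$
$x{\left(O \right)} = - \frac{484}{361}$ ($x{\left(O \right)} = - \left(\frac{4 + 18}{1 + 18}\right)^{2} = - \left(\frac{1}{19} \cdot 22\right)^{2} = - \left(\frac{22}{19}\right)^{2} = \left(-1\right) \frac{484}{361} = - \frac{484}{361}$)
$x^{2}{\left(\left(\frac{17}{20} + \frac{14}{12}\right) 5 \right)} = \left(- \frac{484}{361}\right)^{2} = \frac{234256}{130321}$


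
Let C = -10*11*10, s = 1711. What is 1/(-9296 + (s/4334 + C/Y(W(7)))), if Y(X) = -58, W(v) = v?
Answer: -125686/1165943737 ≈ -0.00010780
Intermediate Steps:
C = -1100 (C = -110*10 = -1100)
1/(-9296 + (s/4334 + C/Y(W(7)))) = 1/(-9296 + (1711/4334 - 1100/(-58))) = 1/(-9296 + (1711*(1/4334) - 1100*(-1/58))) = 1/(-9296 + (1711/4334 + 550/29)) = 1/(-9296 + 2433319/125686) = 1/(-1165943737/125686) = -125686/1165943737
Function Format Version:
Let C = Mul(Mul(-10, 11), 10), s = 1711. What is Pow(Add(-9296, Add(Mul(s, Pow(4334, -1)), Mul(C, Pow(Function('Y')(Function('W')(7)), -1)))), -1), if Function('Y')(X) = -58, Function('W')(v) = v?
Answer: Rational(-125686, 1165943737) ≈ -0.00010780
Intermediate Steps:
C = -1100 (C = Mul(-110, 10) = -1100)
Pow(Add(-9296, Add(Mul(s, Pow(4334, -1)), Mul(C, Pow(Function('Y')(Function('W')(7)), -1)))), -1) = Pow(Add(-9296, Add(Mul(1711, Pow(4334, -1)), Mul(-1100, Pow(-58, -1)))), -1) = Pow(Add(-9296, Add(Mul(1711, Rational(1, 4334)), Mul(-1100, Rational(-1, 58)))), -1) = Pow(Add(-9296, Add(Rational(1711, 4334), Rational(550, 29))), -1) = Pow(Add(-9296, Rational(2433319, 125686)), -1) = Pow(Rational(-1165943737, 125686), -1) = Rational(-125686, 1165943737)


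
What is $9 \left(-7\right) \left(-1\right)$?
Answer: $63$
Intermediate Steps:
$9 \left(-7\right) \left(-1\right) = \left(-63\right) \left(-1\right) = 63$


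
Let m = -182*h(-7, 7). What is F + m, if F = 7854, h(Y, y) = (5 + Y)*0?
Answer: 7854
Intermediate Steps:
h(Y, y) = 0
m = 0 (m = -182*0 = 0)
F + m = 7854 + 0 = 7854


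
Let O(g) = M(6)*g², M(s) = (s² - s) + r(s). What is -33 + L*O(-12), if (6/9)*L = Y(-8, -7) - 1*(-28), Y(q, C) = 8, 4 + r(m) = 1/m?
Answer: 203439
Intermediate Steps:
r(m) = -4 + 1/m
M(s) = -4 + 1/s + s² - s (M(s) = (s² - s) + (-4 + 1/s) = -4 + 1/s + s² - s)
L = 54 (L = 3*(8 - 1*(-28))/2 = 3*(8 + 28)/2 = (3/2)*36 = 54)
O(g) = 157*g²/6 (O(g) = (-4 + 1/6 + 6² - 1*6)*g² = (-4 + ⅙ + 36 - 6)*g² = 157*g²/6)
-33 + L*O(-12) = -33 + 54*((157/6)*(-12)²) = -33 + 54*((157/6)*144) = -33 + 54*3768 = -33 + 203472 = 203439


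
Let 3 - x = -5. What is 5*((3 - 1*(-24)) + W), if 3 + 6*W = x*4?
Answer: 955/6 ≈ 159.17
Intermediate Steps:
x = 8 (x = 3 - 1*(-5) = 3 + 5 = 8)
W = 29/6 (W = -½ + (8*4)/6 = -½ + (⅙)*32 = -½ + 16/3 = 29/6 ≈ 4.8333)
5*((3 - 1*(-24)) + W) = 5*((3 - 1*(-24)) + 29/6) = 5*((3 + 24) + 29/6) = 5*(27 + 29/6) = 5*(191/6) = 955/6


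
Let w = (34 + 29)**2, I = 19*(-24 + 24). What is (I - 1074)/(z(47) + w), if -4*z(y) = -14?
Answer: -2148/7945 ≈ -0.27036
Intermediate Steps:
z(y) = 7/2 (z(y) = -1/4*(-14) = 7/2)
I = 0 (I = 19*0 = 0)
w = 3969 (w = 63**2 = 3969)
(I - 1074)/(z(47) + w) = (0 - 1074)/(7/2 + 3969) = -1074/7945/2 = -1074*2/7945 = -2148/7945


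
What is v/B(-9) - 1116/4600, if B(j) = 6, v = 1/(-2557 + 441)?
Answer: -77029/317400 ≈ -0.24269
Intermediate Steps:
v = -1/2116 (v = 1/(-2116) = -1/2116 ≈ -0.00047259)
v/B(-9) - 1116/4600 = -1/2116/6 - 1116/4600 = -1/2116*⅙ - 1116*1/4600 = -1/12696 - 279/1150 = -77029/317400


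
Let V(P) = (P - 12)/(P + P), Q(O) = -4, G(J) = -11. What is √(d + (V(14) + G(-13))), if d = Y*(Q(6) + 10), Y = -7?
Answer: I*√10374/14 ≈ 7.2752*I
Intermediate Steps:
d = -42 (d = -7*(-4 + 10) = -7*6 = -42)
V(P) = (-12 + P)/(2*P) (V(P) = (-12 + P)/((2*P)) = (-12 + P)*(1/(2*P)) = (-12 + P)/(2*P))
√(d + (V(14) + G(-13))) = √(-42 + ((½)*(-12 + 14)/14 - 11)) = √(-42 + ((½)*(1/14)*2 - 11)) = √(-42 + (1/14 - 11)) = √(-42 - 153/14) = √(-741/14) = I*√10374/14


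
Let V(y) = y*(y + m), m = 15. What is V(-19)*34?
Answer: 2584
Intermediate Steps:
V(y) = y*(15 + y) (V(y) = y*(y + 15) = y*(15 + y))
V(-19)*34 = -19*(15 - 19)*34 = -19*(-4)*34 = 76*34 = 2584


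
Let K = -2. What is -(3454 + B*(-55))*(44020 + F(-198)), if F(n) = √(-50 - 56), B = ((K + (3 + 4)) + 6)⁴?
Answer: 35295280020 + 801801*I*√106 ≈ 3.5295e+10 + 8.255e+6*I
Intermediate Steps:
B = 14641 (B = ((-2 + (3 + 4)) + 6)⁴ = ((-2 + 7) + 6)⁴ = (5 + 6)⁴ = 11⁴ = 14641)
F(n) = I*√106 (F(n) = √(-106) = I*√106)
-(3454 + B*(-55))*(44020 + F(-198)) = -(3454 + 14641*(-55))*(44020 + I*√106) = -(3454 - 805255)*(44020 + I*√106) = -(-801801)*(44020 + I*√106) = -(-35295280020 - 801801*I*√106) = 35295280020 + 801801*I*√106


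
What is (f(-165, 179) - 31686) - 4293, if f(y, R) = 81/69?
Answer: -827490/23 ≈ -35978.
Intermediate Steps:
f(y, R) = 27/23 (f(y, R) = 81*(1/69) = 27/23)
(f(-165, 179) - 31686) - 4293 = (27/23 - 31686) - 4293 = -728751/23 - 4293 = -827490/23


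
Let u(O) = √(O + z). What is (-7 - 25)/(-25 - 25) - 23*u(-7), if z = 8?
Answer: -559/25 ≈ -22.360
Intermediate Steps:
u(O) = √(8 + O) (u(O) = √(O + 8) = √(8 + O))
(-7 - 25)/(-25 - 25) - 23*u(-7) = (-7 - 25)/(-25 - 25) - 23*√(8 - 7) = -32/(-50) - 23*√1 = -32*(-1/50) - 23*1 = 16/25 - 23 = -559/25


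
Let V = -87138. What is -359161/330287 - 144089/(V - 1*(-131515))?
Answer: -63529211240/14657146199 ≈ -4.3344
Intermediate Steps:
-359161/330287 - 144089/(V - 1*(-131515)) = -359161/330287 - 144089/(-87138 - 1*(-131515)) = -359161*1/330287 - 144089/(-87138 + 131515) = -359161/330287 - 144089/44377 = -63529211240/14657146199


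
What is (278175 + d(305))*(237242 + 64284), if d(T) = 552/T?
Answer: 25582649932602/305 ≈ 8.3878e+10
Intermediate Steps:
(278175 + d(305))*(237242 + 64284) = (278175 + 552/305)*(237242 + 64284) = (278175 + 552*(1/305))*301526 = (278175 + 552/305)*301526 = (84843927/305)*301526 = 25582649932602/305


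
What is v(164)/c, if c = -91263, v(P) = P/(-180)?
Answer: 41/4106835 ≈ 9.9834e-6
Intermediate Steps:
v(P) = -P/180 (v(P) = P*(-1/180) = -P/180)
v(164)/c = -1/180*164/(-91263) = -41/45*(-1/91263) = 41/4106835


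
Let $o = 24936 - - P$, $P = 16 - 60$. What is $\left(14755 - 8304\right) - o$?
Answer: $-18441$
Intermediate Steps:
$P = -44$ ($P = 16 - 60 = -44$)
$o = 24892$ ($o = 24936 - \left(-1\right) \left(-44\right) = 24936 - 44 = 24892$)
$\left(14755 - 8304\right) - o = \left(14755 - 8304\right) - 24892 = 6451 - 24892 = -18441$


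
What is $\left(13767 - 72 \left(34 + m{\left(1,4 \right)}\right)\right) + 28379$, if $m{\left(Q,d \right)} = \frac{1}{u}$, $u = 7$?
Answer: $\frac{277814}{7} \approx 39688.0$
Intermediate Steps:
$m{\left(Q,d \right)} = \frac{1}{7}$
$\left(13767 - 72 \left(34 + m{\left(1,4 \right)}\right)\right) + 28379 = \left(13767 - 72 \left(34 + \frac{1}{7}\right)\right) + 28379 = \left(13767 - \frac{17208}{7}\right) + 28379 = \frac{79161}{7} + 28379 = \frac{277814}{7}$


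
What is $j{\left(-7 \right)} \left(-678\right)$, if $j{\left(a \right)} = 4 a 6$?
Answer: $113904$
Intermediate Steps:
$j{\left(a \right)} = 24 a$
$j{\left(-7 \right)} \left(-678\right) = 24 \left(-7\right) \left(-678\right) = \left(-168\right) \left(-678\right) = 113904$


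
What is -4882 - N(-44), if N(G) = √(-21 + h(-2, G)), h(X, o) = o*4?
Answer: -4882 - I*√197 ≈ -4882.0 - 14.036*I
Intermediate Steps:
h(X, o) = 4*o
N(G) = √(-21 + 4*G)
-4882 - N(-44) = -4882 - √(-21 + 4*(-44)) = -4882 - √(-21 - 176) = -4882 - √(-197) = -4882 - I*√197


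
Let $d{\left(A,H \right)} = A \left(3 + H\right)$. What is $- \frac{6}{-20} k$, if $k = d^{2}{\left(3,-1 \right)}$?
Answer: $\frac{54}{5} \approx 10.8$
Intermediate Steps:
$k = 36$ ($k = \left(3 \left(3 - 1\right)\right)^{2} = \left(3 \cdot 2\right)^{2} = 6^{2} = 36$)
$- \frac{6}{-20} k = - \frac{6}{-20} \cdot 36 = \left(-6\right) \left(- \frac{1}{20}\right) 36 = \frac{3}{10} \cdot 36 = \frac{54}{5}$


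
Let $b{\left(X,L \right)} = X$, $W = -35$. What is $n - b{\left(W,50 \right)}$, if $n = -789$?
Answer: $-754$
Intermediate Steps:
$n - b{\left(W,50 \right)} = -789 - -35 = -789 + 35 = -754$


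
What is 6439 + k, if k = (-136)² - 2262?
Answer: 22673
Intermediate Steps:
k = 16234 (k = 18496 - 2262 = 16234)
6439 + k = 6439 + 16234 = 22673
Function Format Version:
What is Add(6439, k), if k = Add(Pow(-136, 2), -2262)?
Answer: 22673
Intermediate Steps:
k = 16234 (k = Add(18496, -2262) = 16234)
Add(6439, k) = Add(6439, 16234) = 22673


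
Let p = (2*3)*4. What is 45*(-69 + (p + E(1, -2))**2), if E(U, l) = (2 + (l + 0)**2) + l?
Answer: 32175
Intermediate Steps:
E(U, l) = 2 + l + l**2 (E(U, l) = (2 + l**2) + l = 2 + l + l**2)
p = 24 (p = 6*4 = 24)
45*(-69 + (p + E(1, -2))**2) = 45*(-69 + (24 + (2 - 2 + (-2)**2))**2) = 45*(-69 + (24 + (2 - 2 + 4))**2) = 45*(-69 + (24 + 4)**2) = 45*(-69 + 28**2) = 45*(-69 + 784) = 45*715 = 32175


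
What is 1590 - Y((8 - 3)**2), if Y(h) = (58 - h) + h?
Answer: 1532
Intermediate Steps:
Y(h) = 58
1590 - Y((8 - 3)**2) = 1590 - 1*58 = 1590 - 58 = 1532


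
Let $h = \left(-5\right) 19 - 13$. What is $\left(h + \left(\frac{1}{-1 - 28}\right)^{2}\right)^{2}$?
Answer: $\frac{8249543929}{707281} \approx 11664.0$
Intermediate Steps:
$h = -108$ ($h = -95 - 13 = -108$)
$\left(h + \left(\frac{1}{-1 - 28}\right)^{2}\right)^{2} = \left(-108 + \left(\frac{1}{-1 - 28}\right)^{2}\right)^{2} = \left(-108 + \left(\frac{1}{-29}\right)^{2}\right)^{2} = \left(-108 + \left(- \frac{1}{29}\right)^{2}\right)^{2} = \left(-108 + \frac{1}{841}\right)^{2} = \left(- \frac{90827}{841}\right)^{2} = \frac{8249543929}{707281}$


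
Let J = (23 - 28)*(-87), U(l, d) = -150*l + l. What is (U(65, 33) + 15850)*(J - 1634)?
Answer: -7391835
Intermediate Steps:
U(l, d) = -149*l
J = 435 (J = -5*(-87) = 435)
(U(65, 33) + 15850)*(J - 1634) = (-149*65 + 15850)*(435 - 1634) = (-9685 + 15850)*(-1199) = 6165*(-1199) = -7391835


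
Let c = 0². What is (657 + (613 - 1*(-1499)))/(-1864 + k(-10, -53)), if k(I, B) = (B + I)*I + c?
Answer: -2769/1234 ≈ -2.2439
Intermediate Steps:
c = 0
k(I, B) = I*(B + I) (k(I, B) = (B + I)*I + 0 = I*(B + I) + 0 = I*(B + I))
(657 + (613 - 1*(-1499)))/(-1864 + k(-10, -53)) = (657 + (613 - 1*(-1499)))/(-1864 - 10*(-53 - 10)) = (657 + (613 + 1499))/(-1864 - 10*(-63)) = (657 + 2112)/(-1864 + 630) = 2769/(-1234) = 2769*(-1/1234) = -2769/1234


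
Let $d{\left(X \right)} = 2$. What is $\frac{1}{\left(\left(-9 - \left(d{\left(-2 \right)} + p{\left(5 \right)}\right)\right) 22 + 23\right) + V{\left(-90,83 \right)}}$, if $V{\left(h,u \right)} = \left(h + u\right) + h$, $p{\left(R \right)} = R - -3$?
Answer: $- \frac{1}{492} \approx -0.0020325$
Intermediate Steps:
$p{\left(R \right)} = 3 + R$ ($p{\left(R \right)} = R + 3 = 3 + R$)
$V{\left(h,u \right)} = u + 2 h$
$\frac{1}{\left(\left(-9 - \left(d{\left(-2 \right)} + p{\left(5 \right)}\right)\right) 22 + 23\right) + V{\left(-90,83 \right)}} = \frac{1}{\left(\left(-9 - \left(2 + \left(3 + 5\right)\right)\right) 22 + 23\right) + \left(83 + 2 \left(-90\right)\right)} = \frac{1}{\left(\left(-9 - \left(2 + 8\right)\right) 22 + 23\right) + \left(83 - 180\right)} = \frac{1}{\left(\left(-9 - 10\right) 22 + 23\right) - 97} = \frac{1}{\left(\left(-19\right) 22 + 23\right) - 97} = \frac{1}{\left(-418 + 23\right) - 97} = \frac{1}{-395 - 97} = \frac{1}{-492} = - \frac{1}{492}$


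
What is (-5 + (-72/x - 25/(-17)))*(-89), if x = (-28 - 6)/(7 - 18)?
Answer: 40584/17 ≈ 2387.3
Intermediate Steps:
x = 34/11 (x = -34/(-11) = -34*(-1/11) = 34/11 ≈ 3.0909)
(-5 + (-72/x - 25/(-17)))*(-89) = (-5 + (-72/34/11 - 25/(-17)))*(-89) = (-5 + (-72*11/34 - 25*(-1/17)))*(-89) = (-5 + (-396/17 + 25/17))*(-89) = (-5 - 371/17)*(-89) = -456/17*(-89) = 40584/17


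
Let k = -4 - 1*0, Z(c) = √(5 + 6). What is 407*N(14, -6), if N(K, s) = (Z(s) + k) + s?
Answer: -4070 + 407*√11 ≈ -2720.1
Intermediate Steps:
Z(c) = √11
k = -4 (k = -4 + 0 = -4)
N(K, s) = -4 + s + √11 (N(K, s) = (√11 - 4) + s = (-4 + √11) + s = -4 + s + √11)
407*N(14, -6) = 407*(-4 - 6 + √11) = 407*(-10 + √11) = -4070 + 407*√11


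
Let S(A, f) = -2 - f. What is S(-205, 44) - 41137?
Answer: -41183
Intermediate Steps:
S(-205, 44) - 41137 = (-2 - 1*44) - 41137 = (-2 - 44) - 41137 = -46 - 41137 = -41183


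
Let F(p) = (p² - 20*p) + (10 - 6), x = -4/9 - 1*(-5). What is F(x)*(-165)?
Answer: 295625/27 ≈ 10949.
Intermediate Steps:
x = 41/9 (x = -4*⅑ + 5 = -4/9 + 5 = 41/9 ≈ 4.5556)
F(p) = 4 + p² - 20*p (F(p) = (p² - 20*p) + 4 = 4 + p² - 20*p)
F(x)*(-165) = (4 + (41/9)² - 20*41/9)*(-165) = (4 + 1681/81 - 820/9)*(-165) = -5375/81*(-165) = 295625/27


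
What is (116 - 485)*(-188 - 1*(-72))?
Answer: 42804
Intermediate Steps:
(116 - 485)*(-188 - 1*(-72)) = -369*(-188 + 72) = -369*(-116) = 42804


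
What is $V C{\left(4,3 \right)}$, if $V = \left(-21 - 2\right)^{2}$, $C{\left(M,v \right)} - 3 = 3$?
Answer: $3174$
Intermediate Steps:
$C{\left(M,v \right)} = 6$ ($C{\left(M,v \right)} = 3 + 3 = 6$)
$V = 529$ ($V = \left(-23\right)^{2} = 529$)
$V C{\left(4,3 \right)} = 529 \cdot 6 = 3174$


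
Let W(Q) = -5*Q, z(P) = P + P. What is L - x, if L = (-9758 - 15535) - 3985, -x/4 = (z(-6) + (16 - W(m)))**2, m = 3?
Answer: -27834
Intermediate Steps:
z(P) = 2*P
x = -1444 (x = -4*(2*(-6) + (16 - (-5)*3))**2 = -4*(-12 + (16 - 1*(-15)))**2 = -4*(-12 + (16 + 15))**2 = -4*(-12 + 31)**2 = -4*19**2 = -4*361 = -1444)
L = -29278 (L = -25293 - 3985 = -29278)
L - x = -29278 - 1*(-1444) = -29278 + 1444 = -27834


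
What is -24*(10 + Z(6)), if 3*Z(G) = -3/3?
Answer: -232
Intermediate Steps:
Z(G) = -⅓ (Z(G) = (-3/3)/3 = (-3*⅓)/3 = (⅓)*(-1) = -⅓)
-24*(10 + Z(6)) = -24*(10 - ⅓) = -24*29/3 = -232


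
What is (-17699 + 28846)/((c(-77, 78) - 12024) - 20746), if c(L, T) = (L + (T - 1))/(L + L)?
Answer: -11147/32770 ≈ -0.34016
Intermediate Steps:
c(L, T) = (-1 + L + T)/(2*L) (c(L, T) = (L + (-1 + T))/((2*L)) = (-1 + L + T)*(1/(2*L)) = (-1 + L + T)/(2*L))
(-17699 + 28846)/((c(-77, 78) - 12024) - 20746) = (-17699 + 28846)/(((1/2)*(-1 - 77 + 78)/(-77) - 12024) - 20746) = 11147/(((1/2)*(-1/77)*0 - 12024) - 20746) = 11147/((0 - 12024) - 20746) = 11147/(-12024 - 20746) = 11147/(-32770) = 11147*(-1/32770) = -11147/32770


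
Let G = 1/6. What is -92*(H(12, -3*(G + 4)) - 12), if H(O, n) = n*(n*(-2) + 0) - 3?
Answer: 30130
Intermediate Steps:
G = ⅙ ≈ 0.16667
H(O, n) = -3 - 2*n² (H(O, n) = n*(-2*n + 0) - 3 = n*(-2*n) - 3 = -2*n² - 3 = -3 - 2*n²)
-92*(H(12, -3*(G + 4)) - 12) = -92*((-3 - 2*9*(⅙ + 4)²) - 12) = -92*((-3 - 2*(-3*25/6)²) - 12) = -92*((-3 - 2*(-25/2)²) - 12) = -92*((-3 - 2*625/4) - 12) = -92*((-3 - 625/2) - 12) = -92*(-631/2 - 12) = -92*(-655/2) = 30130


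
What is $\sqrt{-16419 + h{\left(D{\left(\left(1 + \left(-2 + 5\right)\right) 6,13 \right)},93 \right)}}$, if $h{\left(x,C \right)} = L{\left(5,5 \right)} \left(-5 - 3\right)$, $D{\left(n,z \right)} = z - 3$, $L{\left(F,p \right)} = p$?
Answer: $i \sqrt{16459} \approx 128.29 i$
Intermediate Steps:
$D{\left(n,z \right)} = -3 + z$
$h{\left(x,C \right)} = -40$ ($h{\left(x,C \right)} = 5 \left(-5 - 3\right) = 5 \left(-8\right) = -40$)
$\sqrt{-16419 + h{\left(D{\left(\left(1 + \left(-2 + 5\right)\right) 6,13 \right)},93 \right)}} = \sqrt{-16419 - 40} = \sqrt{-16459} = i \sqrt{16459}$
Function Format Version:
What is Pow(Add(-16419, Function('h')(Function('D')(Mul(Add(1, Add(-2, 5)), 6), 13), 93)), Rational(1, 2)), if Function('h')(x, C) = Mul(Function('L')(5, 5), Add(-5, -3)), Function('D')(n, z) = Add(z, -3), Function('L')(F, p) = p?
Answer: Mul(I, Pow(16459, Rational(1, 2))) ≈ Mul(128.29, I)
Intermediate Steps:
Function('D')(n, z) = Add(-3, z)
Function('h')(x, C) = -40 (Function('h')(x, C) = Mul(5, Add(-5, -3)) = Mul(5, -8) = -40)
Pow(Add(-16419, Function('h')(Function('D')(Mul(Add(1, Add(-2, 5)), 6), 13), 93)), Rational(1, 2)) = Pow(Add(-16419, -40), Rational(1, 2)) = Pow(-16459, Rational(1, 2)) = Mul(I, Pow(16459, Rational(1, 2)))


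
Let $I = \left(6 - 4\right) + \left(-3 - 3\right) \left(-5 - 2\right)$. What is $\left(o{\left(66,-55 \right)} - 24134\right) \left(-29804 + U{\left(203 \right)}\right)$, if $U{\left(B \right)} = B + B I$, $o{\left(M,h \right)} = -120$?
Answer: $501305926$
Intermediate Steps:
$I = 44$ ($I = 2 + \left(-3 - 3\right) \left(-7\right) = 2 - -42 = 2 + 42 = 44$)
$U{\left(B \right)} = 45 B$ ($U{\left(B \right)} = B + B 44 = B + 44 B = 45 B$)
$\left(o{\left(66,-55 \right)} - 24134\right) \left(-29804 + U{\left(203 \right)}\right) = \left(-120 - 24134\right) \left(-29804 + 45 \cdot 203\right) = - 24254 \left(-29804 + 9135\right) = \left(-24254\right) \left(-20669\right) = 501305926$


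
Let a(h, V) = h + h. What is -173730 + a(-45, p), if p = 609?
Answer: -173820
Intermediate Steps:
a(h, V) = 2*h
-173730 + a(-45, p) = -173730 + 2*(-45) = -173730 - 90 = -173820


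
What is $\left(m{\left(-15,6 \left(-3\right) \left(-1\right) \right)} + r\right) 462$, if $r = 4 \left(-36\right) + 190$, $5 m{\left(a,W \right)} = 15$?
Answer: $22638$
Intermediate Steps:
$m{\left(a,W \right)} = 3$ ($m{\left(a,W \right)} = \frac{1}{5} \cdot 15 = 3$)
$r = 46$ ($r = -144 + 190 = 46$)
$\left(m{\left(-15,6 \left(-3\right) \left(-1\right) \right)} + r\right) 462 = \left(3 + 46\right) 462 = 49 \cdot 462 = 22638$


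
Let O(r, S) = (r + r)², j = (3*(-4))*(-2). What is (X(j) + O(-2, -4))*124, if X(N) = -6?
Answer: 1240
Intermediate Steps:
j = 24 (j = -12*(-2) = 24)
O(r, S) = 4*r² (O(r, S) = (2*r)² = 4*r²)
(X(j) + O(-2, -4))*124 = (-6 + 4*(-2)²)*124 = (-6 + 4*4)*124 = (-6 + 16)*124 = 10*124 = 1240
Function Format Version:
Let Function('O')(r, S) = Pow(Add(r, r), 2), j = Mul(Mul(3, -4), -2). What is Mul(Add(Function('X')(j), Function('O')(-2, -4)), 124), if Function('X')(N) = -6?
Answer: 1240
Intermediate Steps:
j = 24 (j = Mul(-12, -2) = 24)
Function('O')(r, S) = Mul(4, Pow(r, 2)) (Function('O')(r, S) = Pow(Mul(2, r), 2) = Mul(4, Pow(r, 2)))
Mul(Add(Function('X')(j), Function('O')(-2, -4)), 124) = Mul(Add(-6, Mul(4, Pow(-2, 2))), 124) = Mul(Add(-6, Mul(4, 4)), 124) = Mul(Add(-6, 16), 124) = Mul(10, 124) = 1240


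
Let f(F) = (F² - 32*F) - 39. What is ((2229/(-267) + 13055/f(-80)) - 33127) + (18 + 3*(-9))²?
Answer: -26242965982/793969 ≈ -33053.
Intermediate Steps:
f(F) = -39 + F² - 32*F
((2229/(-267) + 13055/f(-80)) - 33127) + (18 + 3*(-9))² = ((2229/(-267) + 13055/(-39 + (-80)² - 32*(-80))) - 33127) + (18 + 3*(-9))² = ((2229*(-1/267) + 13055/(-39 + 6400 + 2560)) - 33127) + (18 - 27)² = ((-743/89 + 13055/8921) - 33127) + (-9)² = ((-743/89 + 13055*(1/8921)) - 33127) + 81 = ((-743/89 + 13055/8921) - 33127) + 81 = (-5466408/793969 - 33127) + 81 = -26307277471/793969 + 81 = -26242965982/793969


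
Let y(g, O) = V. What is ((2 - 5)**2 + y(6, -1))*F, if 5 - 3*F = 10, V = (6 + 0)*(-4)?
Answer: 25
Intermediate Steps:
V = -24 (V = 6*(-4) = -24)
y(g, O) = -24
F = -5/3 (F = 5/3 - 1/3*10 = 5/3 - 10/3 = -5/3 ≈ -1.6667)
((2 - 5)**2 + y(6, -1))*F = ((2 - 5)**2 - 24)*(-5/3) = ((-3)**2 - 24)*(-5/3) = (9 - 24)*(-5/3) = -15*(-5/3) = 25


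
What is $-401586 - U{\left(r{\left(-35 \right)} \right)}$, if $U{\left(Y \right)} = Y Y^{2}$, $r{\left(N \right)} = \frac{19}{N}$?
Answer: $- \frac{17217992891}{42875} \approx -4.0159 \cdot 10^{5}$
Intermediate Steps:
$U{\left(Y \right)} = Y^{3}$
$-401586 - U{\left(r{\left(-35 \right)} \right)} = -401586 - \left(\frac{19}{-35}\right)^{3} = -401586 - \left(19 \left(- \frac{1}{35}\right)\right)^{3} = -401586 - \left(- \frac{19}{35}\right)^{3} = -401586 - - \frac{6859}{42875} = -401586 + \frac{6859}{42875} = - \frac{17217992891}{42875}$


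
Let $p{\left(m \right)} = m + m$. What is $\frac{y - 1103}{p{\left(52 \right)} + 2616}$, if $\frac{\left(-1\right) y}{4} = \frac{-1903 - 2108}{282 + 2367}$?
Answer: $- \frac{968601}{2401760} \approx -0.40329$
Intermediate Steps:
$p{\left(m \right)} = 2 m$
$y = \frac{5348}{883}$ ($y = - 4 \frac{-1903 - 2108}{282 + 2367} = - 4 \left(- \frac{4011}{2649}\right) = - 4 \left(\left(-4011\right) \frac{1}{2649}\right) = \left(-4\right) \left(- \frac{1337}{883}\right) = \frac{5348}{883} \approx 6.0566$)
$\frac{y - 1103}{p{\left(52 \right)} + 2616} = \frac{\frac{5348}{883} - 1103}{2 \cdot 52 + 2616} = - \frac{968601}{883 \left(104 + 2616\right)} = - \frac{968601}{883 \cdot 2720} = \left(- \frac{968601}{883}\right) \frac{1}{2720} = - \frac{968601}{2401760}$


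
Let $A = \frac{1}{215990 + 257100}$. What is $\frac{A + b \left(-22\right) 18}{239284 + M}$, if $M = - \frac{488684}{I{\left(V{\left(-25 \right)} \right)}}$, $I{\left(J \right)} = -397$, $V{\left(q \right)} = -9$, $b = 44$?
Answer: $- \frac{3272518703123}{45172729934880} \approx -0.072445$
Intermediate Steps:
$A = \frac{1}{473090} \approx 2.1138 \cdot 10^{-6}$
$M = \frac{488684}{397}$ ($M = - \frac{488684}{-397} = \left(-488684\right) \left(- \frac{1}{397}\right) = \frac{488684}{397} \approx 1230.9$)
$\frac{A + b \left(-22\right) 18}{239284 + M} = \frac{\frac{1}{473090} + 44 \left(-22\right) 18}{239284 + \frac{488684}{397}} = \frac{\frac{1}{473090} - 17424}{\frac{95484432}{397}} = \left(\frac{1}{473090} - 17424\right) \frac{397}{95484432} = \left(- \frac{8243120159}{473090}\right) \frac{397}{95484432} = - \frac{3272518703123}{45172729934880}$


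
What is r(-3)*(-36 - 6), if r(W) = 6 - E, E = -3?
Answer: -378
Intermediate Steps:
r(W) = 9 (r(W) = 6 - 1*(-3) = 6 + 3 = 9)
r(-3)*(-36 - 6) = 9*(-36 - 6) = 9*(-42) = -378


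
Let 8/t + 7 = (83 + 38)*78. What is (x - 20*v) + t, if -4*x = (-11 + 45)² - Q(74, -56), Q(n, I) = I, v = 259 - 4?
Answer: -50955685/9431 ≈ -5403.0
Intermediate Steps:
v = 255
t = 8/9431 (t = 8/(-7 + (83 + 38)*78) = 8/(-7 + 121*78) = 8/(-7 + 9438) = 8/9431 ≈ 0.00084827)
x = -303 (x = -((-11 + 45)² - 1*(-56))/4 = -(34² + 56)/4 = -(1156 + 56)/4 = -¼*1212 = -303)
(x - 20*v) + t = (-303 - 20*255) + 8/9431 = (-303 - 5100) + 8/9431 = -5403 + 8/9431 = -50955685/9431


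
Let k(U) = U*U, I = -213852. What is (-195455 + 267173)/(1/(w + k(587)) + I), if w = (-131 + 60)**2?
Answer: -25073329980/74764797719 ≈ -0.33536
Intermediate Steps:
w = 5041 (w = (-71)**2 = 5041)
k(U) = U**2
(-195455 + 267173)/(1/(w + k(587)) + I) = (-195455 + 267173)/(1/(5041 + 587**2) - 213852) = 71718/(1/(5041 + 344569) - 213852) = 71718/(1/349610 - 213852) = 71718/(-74764797719/349610) = 71718*(-349610/74764797719) = -25073329980/74764797719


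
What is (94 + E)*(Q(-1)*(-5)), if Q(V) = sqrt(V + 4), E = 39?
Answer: -665*sqrt(3) ≈ -1151.8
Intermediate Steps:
Q(V) = sqrt(4 + V)
(94 + E)*(Q(-1)*(-5)) = (94 + 39)*(sqrt(4 - 1)*(-5)) = 133*(sqrt(3)*(-5)) = 133*(-5*sqrt(3)) = -665*sqrt(3)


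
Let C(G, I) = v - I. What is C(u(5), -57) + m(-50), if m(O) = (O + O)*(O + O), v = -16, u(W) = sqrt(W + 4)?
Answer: 10041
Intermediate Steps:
u(W) = sqrt(4 + W)
m(O) = 4*O**2 (m(O) = (2*O)*(2*O) = 4*O**2)
C(G, I) = -16 - I
C(u(5), -57) + m(-50) = (-16 - 1*(-57)) + 4*(-50)**2 = (-16 + 57) + 4*2500 = 41 + 10000 = 10041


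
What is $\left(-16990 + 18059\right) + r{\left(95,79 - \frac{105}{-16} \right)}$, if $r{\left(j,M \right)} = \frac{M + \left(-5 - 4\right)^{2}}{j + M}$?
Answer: $\frac{3091006}{2889} \approx 1069.9$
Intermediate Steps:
$r{\left(j,M \right)} = \frac{81 + M}{M + j}$ ($r{\left(j,M \right)} = \frac{M + \left(-9\right)^{2}}{M + j} = \frac{M + 81}{M + j} = \frac{81 + M}{M + j}$)
$\left(-16990 + 18059\right) + r{\left(95,79 - \frac{105}{-16} \right)} = \left(-16990 + 18059\right) + \frac{81 + \left(79 - \frac{105}{-16}\right)}{\left(79 - \frac{105}{-16}\right) + 95} = 1069 + \frac{81 + \left(79 - 105 \left(- \frac{1}{16}\right)\right)}{\left(79 - 105 \left(- \frac{1}{16}\right)\right) + 95} = 1069 + \frac{81 + \left(79 - - \frac{105}{16}\right)}{\left(79 - - \frac{105}{16}\right) + 95} = 1069 + \frac{81 + \left(79 + \frac{105}{16}\right)}{\left(79 + \frac{105}{16}\right) + 95} = 1069 + \frac{81 + \frac{1369}{16}}{\frac{1369}{16} + 95} = 1069 + \frac{1}{\frac{2889}{16}} \cdot \frac{2665}{16} = 1069 + \frac{16}{2889} \cdot \frac{2665}{16} = 1069 + \frac{2665}{2889} = \frac{3091006}{2889}$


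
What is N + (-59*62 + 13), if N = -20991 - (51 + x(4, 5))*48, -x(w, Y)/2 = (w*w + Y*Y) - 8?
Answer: -23916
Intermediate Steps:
x(w, Y) = 16 - 2*Y² - 2*w² (x(w, Y) = -2*((w*w + Y*Y) - 8) = -2*((w² + Y²) - 8) = -2*((Y² + w²) - 8) = -2*(-8 + Y² + w²) = 16 - 2*Y² - 2*w²)
N = -20271 (N = -20991 - (51 + (16 - 2*5² - 2*4²))*48 = -20991 - (51 + (16 - 2*25 - 2*16))*48 = -20991 - (51 + (16 - 50 - 32))*48 = -20991 - (51 - 66)*48 = -20991 - (-15)*48 = -20991 - 1*(-720) = -20991 + 720 = -20271)
N + (-59*62 + 13) = -20271 + (-59*62 + 13) = -20271 + (-3658 + 13) = -20271 - 3645 = -23916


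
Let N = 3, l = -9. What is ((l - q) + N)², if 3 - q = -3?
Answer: 144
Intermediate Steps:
q = 6 (q = 3 - 1*(-3) = 3 + 3 = 6)
((l - q) + N)² = ((-9 - 1*6) + 3)² = ((-9 - 6) + 3)² = (-15 + 3)² = (-12)² = 144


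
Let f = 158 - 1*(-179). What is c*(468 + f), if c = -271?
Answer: -218155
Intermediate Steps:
f = 337 (f = 158 + 179 = 337)
c*(468 + f) = -271*(468 + 337) = -271*805 = -218155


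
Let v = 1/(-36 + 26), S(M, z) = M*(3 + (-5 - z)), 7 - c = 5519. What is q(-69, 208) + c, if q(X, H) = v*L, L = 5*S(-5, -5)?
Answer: -11009/2 ≈ -5504.5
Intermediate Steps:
c = -5512 (c = 7 - 1*5519 = 7 - 5519 = -5512)
S(M, z) = M*(-2 - z)
L = -75 (L = 5*(-1*(-5)*(2 - 5)) = 5*(-1*(-5)*(-3)) = 5*(-15) = -75)
v = -1/10 (v = 1/(-10) = -1/10 ≈ -0.10000)
q(X, H) = 15/2 (q(X, H) = -1/10*(-75) = 15/2)
q(-69, 208) + c = 15/2 - 5512 = -11009/2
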